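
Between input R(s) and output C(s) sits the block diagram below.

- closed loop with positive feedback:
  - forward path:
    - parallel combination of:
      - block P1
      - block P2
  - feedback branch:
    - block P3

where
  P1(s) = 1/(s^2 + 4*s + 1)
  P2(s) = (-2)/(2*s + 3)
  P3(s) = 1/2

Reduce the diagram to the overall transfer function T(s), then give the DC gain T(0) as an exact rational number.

Answer: 2/5

Working:
1. sum the parallel branches P1, P2; result (-2*s^2 - 6*s + 1)/(2*s^3 + 11*s^2 + 14*s + 3)
2. reduce the feedback loop with forward (P1+P2) and return P3; result (-4*s^2 - 12*s + 2)/(4*s^3 + 24*s^2 + 34*s + 5)
That last expression is T(s); at s = 0 only the constant terms survive, so T(0) = 2/5.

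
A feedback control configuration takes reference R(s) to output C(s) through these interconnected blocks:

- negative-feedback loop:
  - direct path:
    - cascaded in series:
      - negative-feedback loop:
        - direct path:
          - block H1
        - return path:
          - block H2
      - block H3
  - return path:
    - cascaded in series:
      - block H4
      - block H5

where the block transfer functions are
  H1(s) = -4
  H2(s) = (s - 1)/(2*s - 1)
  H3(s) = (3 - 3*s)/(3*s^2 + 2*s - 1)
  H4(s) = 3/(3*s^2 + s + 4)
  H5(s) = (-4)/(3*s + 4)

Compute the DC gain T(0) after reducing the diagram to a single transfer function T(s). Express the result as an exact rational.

First reduce the diagram to T(s).

1. collapse the loop (H1 forward, H2 return) = (8*s - 4)/(2*s - 3)
2. reduce the series chain [H1/(1+H1*H2)], H3 = (-24*s^2 + 36*s - 12)/(6*s^3 - 5*s^2 - 8*s + 3)
3. multiply H4, H5 (series) = (-12)/(9*s^3 + 15*s^2 + 16*s + 16)
4. collapse the loop (([H1/(1+H1*H2)]*H3) forward, (H4*H5) return) = (-216*s^5 - 36*s^4 + 48*s^3 + 12*s^2 + 384*s - 192)/(54*s^6 + 45*s^5 - 51*s^4 - 77*s^3 + 125*s^2 - 512*s + 192)
DC gain: substitute s = 0 into T(s) from step 4: T(0) = -192/192 = -1.

Answer: -1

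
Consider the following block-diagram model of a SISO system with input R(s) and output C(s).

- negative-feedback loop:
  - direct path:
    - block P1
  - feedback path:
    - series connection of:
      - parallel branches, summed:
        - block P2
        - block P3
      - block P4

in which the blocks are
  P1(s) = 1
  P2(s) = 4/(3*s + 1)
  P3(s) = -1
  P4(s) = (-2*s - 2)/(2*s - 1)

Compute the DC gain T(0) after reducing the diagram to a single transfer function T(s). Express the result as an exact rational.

(1) reduce the parallel group P2, P3 = (3 - 3*s)/(3*s + 1)
(2) reduce the series chain (P2+P3), P4 = (6*s^2 - 6)/(6*s^2 - s - 1)
(3) feedback reduction of P1, ((P2+P3)*P4) = (6*s^2 - s - 1)/(12*s^2 - s - 7)
DC gain: substitute s = 0 into T(s) from step 3: T(0) = -1/(-7) = 1/7.

Therefore the answer is 1/7.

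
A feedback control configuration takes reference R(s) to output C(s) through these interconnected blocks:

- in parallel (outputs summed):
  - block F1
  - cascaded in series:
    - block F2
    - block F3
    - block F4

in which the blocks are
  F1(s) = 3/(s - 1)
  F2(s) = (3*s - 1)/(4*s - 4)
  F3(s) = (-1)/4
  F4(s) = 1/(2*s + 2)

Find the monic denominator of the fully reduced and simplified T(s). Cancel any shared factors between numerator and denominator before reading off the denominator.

First reduce the diagram to T(s).

1. series reduction of F2, F3, F4: (1 - 3*s)/(32*s^2 - 32)
2. parallel reduction of F1, (F2*F3*F4): (93*s + 97)/(32*s^2 - 32)
The result of step 2 is T(s) in lowest terms. Its denominator has leading coefficient 32; dividing the denominator through by 32 makes it monic.

Answer: s^2 - 1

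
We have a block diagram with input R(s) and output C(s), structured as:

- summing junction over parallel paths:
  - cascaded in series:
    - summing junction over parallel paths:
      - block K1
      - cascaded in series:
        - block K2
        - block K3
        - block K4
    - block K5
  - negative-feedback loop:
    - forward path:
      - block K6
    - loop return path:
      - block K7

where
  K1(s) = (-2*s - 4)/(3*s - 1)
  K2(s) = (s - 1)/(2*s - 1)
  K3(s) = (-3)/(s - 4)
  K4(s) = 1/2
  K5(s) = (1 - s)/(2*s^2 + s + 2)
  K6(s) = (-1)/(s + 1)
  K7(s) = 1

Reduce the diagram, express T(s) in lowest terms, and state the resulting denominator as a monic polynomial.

First reduce the diagram to T(s).

Step 1: reduce the series chain K2, K3, K4: (3 - 3*s)/(4*s^2 - 18*s + 8)
Step 2: parallel reduction of K1, (K2*K3*K4): (-8*s^3 + 11*s^2 + 68*s - 35)/(12*s^3 - 58*s^2 + 42*s - 8)
Step 3: combine (K1+(K2*K3*K4)), K5 in series: (8*s^4 - 19*s^3 - 57*s^2 + 103*s - 35)/(24*s^5 - 104*s^4 + 50*s^3 - 90*s^2 + 76*s - 16)
Step 4: collapse the loop (K6 forward, K7 return): (-1)/s
Step 5: reduce the parallel group ((K1+(K2*K3*K4))*K5), [K6/(1+K6*K7)]: (-16*s^5 + 85*s^4 - 107*s^3 + 193*s^2 - 111*s + 16)/(24*s^6 - 104*s^5 + 50*s^4 - 90*s^3 + 76*s^2 - 16*s)
The result of step 5 is T(s) in lowest terms. Its denominator has leading coefficient 24; dividing the denominator through by 24 makes it monic.

Answer: s^6 - 13*s^5/3 + 25*s^4/12 - 15*s^3/4 + 19*s^2/6 - 2*s/3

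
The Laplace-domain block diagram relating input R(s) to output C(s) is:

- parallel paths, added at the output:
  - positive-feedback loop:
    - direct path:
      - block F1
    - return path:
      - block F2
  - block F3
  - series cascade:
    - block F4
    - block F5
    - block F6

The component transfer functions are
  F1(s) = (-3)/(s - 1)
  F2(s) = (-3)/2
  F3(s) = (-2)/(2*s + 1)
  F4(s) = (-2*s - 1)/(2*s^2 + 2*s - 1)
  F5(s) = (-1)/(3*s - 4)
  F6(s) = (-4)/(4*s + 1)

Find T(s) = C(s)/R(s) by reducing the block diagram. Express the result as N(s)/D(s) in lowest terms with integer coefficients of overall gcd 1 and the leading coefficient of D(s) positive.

[1] apply the feedback formula to F1, F2; result (-6)/(2*s - 11)
[2] multiply F4, F5, F6 (series); result (-8*s - 4)/(24*s^4 - 2*s^3 - 46*s^2 + 5*s + 4)
[3] add [F1/(1-F1*F2)], F3, (F4*F5*F6) (parallel): this yields T(s), and no further normalization is needed

Answer: (-384*s^5 + 416*s^4 + 672*s^3 - 672*s^2 + 184*s + 108)/(96*s^6 - 488*s^5 - 408*s^4 + 962*s^3 + 422*s^2 - 135*s - 44)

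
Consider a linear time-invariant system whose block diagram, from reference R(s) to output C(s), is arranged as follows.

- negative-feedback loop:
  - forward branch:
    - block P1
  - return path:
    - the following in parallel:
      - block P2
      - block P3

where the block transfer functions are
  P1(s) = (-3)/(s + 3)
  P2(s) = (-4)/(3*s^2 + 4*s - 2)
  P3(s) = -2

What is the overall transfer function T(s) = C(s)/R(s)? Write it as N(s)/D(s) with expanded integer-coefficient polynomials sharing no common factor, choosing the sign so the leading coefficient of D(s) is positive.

Reducing step by step:

[1] combine P2, P3 in parallel = (-6*s^2 - 8*s)/(3*s^2 + 4*s - 2)
[2] collapse the loop (P1 forward, (P2+P3) return) - this is the overall T(s), already in the required normalized form

Answer: (-9*s^2 - 12*s + 6)/(3*s^3 + 31*s^2 + 34*s - 6)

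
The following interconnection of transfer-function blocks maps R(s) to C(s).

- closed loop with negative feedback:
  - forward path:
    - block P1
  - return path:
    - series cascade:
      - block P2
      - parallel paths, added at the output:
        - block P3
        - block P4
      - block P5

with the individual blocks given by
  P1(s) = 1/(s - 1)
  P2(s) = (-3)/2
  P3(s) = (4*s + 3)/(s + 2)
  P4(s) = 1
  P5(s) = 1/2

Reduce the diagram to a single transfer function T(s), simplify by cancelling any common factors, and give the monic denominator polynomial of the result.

Step 1. sum the parallel branches P3, P4; result (5*s + 5)/(s + 2)
Step 2. multiply P2, (P3+P4), P5 (series); result (-15*s - 15)/(4*s + 8)
Step 3. close the feedback loop around P1, (P2*(P3+P4)*P5); result (4*s + 8)/(4*s^2 - 11*s - 23)
T(s) is the step-3 result (common factors already cancelled). Leading coefficient of the denominator: 4. Divide through by 4 for the monic polynomial.

Therefore the answer is s^2 - 11*s/4 - 23/4.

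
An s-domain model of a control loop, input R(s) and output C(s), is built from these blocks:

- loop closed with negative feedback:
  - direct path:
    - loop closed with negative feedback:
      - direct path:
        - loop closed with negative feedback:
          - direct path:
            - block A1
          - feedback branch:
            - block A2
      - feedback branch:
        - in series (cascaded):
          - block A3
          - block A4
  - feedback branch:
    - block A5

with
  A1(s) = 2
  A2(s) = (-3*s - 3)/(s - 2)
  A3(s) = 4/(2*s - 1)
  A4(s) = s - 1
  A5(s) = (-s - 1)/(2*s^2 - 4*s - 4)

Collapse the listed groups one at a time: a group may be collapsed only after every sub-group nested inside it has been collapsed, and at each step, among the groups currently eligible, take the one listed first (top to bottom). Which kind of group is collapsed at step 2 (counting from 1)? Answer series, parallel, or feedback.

1. close the feedback loop around A1, A2
2. multiply A3, A4 (series)
3. feedback reduction of [A1/(1+A1*A2)], (A3*A4)
4. collapse the loop ([[A1/(1+A1*A2)]/(1+[A1/(1+A1*A2)]*(A3*A4))] forward, A5 return)
Step 2 collapses a series group.

Therefore the answer is series.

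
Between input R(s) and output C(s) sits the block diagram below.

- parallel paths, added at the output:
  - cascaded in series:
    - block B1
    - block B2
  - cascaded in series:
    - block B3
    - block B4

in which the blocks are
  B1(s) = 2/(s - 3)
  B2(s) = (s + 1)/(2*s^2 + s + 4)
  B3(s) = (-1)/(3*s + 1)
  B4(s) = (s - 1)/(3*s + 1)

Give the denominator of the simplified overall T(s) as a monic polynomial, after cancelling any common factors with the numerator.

First reduce the diagram to T(s).

Step 1 - multiply B1, B2 (series); result (2*s + 2)/(2*s^3 - 5*s^2 + s - 12)
Step 2 - series reduction of B3, B4; result (1 - s)/(9*s^2 + 6*s + 1)
Step 3 - sum the parallel branches (B1*B2), (B3*B4); result (-2*s^4 + 25*s^3 + 24*s^2 + 27*s - 10)/(18*s^5 - 33*s^4 - 19*s^3 - 107*s^2 - 71*s - 12)
The result of step 3 is T(s) in lowest terms. Its denominator has leading coefficient 18; dividing the denominator through by 18 makes it monic.

Answer: s^5 - 11*s^4/6 - 19*s^3/18 - 107*s^2/18 - 71*s/18 - 2/3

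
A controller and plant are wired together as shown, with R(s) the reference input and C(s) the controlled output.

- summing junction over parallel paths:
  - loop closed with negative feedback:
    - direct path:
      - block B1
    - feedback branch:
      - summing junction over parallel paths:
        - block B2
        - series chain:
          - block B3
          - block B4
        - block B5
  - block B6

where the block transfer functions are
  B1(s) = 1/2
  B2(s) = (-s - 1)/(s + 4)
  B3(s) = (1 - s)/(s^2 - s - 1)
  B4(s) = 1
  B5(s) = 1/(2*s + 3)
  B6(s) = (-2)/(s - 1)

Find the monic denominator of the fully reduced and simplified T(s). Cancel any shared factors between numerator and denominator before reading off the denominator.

1. reduce the series chain B3, B4 -> (1 - s)/(s^2 - s - 1)
2. add B2, (B3*B4), B5 (parallel) -> (-2*s^4 - 4*s^3 - 2*s^2 + 2*s + 11)/(2*s^4 + 9*s^3 - s^2 - 23*s - 12)
3. apply the feedback formula to B1, (B2+(B3*B4)+B5) -> (2*s^4 + 9*s^3 - s^2 - 23*s - 12)/(2*s^4 + 14*s^3 - 4*s^2 - 44*s - 13)
4. combine [B1/(1+B1*(B2+(B3*B4)+B5))], B6 in parallel -> (2*s^5 + 3*s^4 - 38*s^3 - 14*s^2 + 99*s + 38)/(2*s^5 + 12*s^4 - 18*s^3 - 40*s^2 + 31*s + 13)
Step 4 gives the fully reduced T(s), with no common factor left to cancel. The denominator's leading coefficient is 2, so divide each of its coefficients by 2 to get the monic form.

Therefore the answer is s^5 + 6*s^4 - 9*s^3 - 20*s^2 + 31*s/2 + 13/2.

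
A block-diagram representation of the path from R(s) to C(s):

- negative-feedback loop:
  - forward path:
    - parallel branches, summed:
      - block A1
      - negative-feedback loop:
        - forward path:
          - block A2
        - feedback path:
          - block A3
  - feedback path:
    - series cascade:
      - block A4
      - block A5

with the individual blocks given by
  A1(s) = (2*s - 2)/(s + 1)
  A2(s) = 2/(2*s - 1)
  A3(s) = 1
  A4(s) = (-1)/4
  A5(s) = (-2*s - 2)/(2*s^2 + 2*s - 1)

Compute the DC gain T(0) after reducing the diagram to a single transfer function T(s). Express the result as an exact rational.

First reduce the diagram to T(s).

Step 1: close the feedback loop around A2, A3: 2/(2*s + 1)
Step 2: sum the parallel branches A1, [A2/(1+A2*A3)]: (4*s^2)/(2*s^2 + 3*s + 1)
Step 3: cascade A4, A5: (s + 1)/(4*s^2 + 4*s - 2)
Step 4: apply the feedback formula to (A1+[A2/(1+A2*A3)]), (A4*A5): (8*s^4 + 8*s^3 - 4*s^2)/(4*s^4 + 12*s^3 + 8*s^2 - s - 1)
That last expression is T(s); at s = 0 only the constant terms survive, so T(0) = 0/(-1) = 0.

Answer: 0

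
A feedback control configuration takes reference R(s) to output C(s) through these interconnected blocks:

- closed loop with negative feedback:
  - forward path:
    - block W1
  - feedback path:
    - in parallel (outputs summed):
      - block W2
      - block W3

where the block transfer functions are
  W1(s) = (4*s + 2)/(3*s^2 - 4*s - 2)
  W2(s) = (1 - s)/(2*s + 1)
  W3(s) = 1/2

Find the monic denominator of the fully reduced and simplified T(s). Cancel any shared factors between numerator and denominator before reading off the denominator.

Step 1 - parallel reduction of W2, W3 gives 3/(4*s + 2)
Step 2 - feedback reduction of W1, (W2+W3) gives (4*s + 2)/(3*s^2 - 4*s + 1)
No further cancellation is possible in the step-2 result, so that is T(s). Its denominator becomes monic after dividing by the leading coefficient 3.

Therefore the answer is s^2 - 4*s/3 + 1/3.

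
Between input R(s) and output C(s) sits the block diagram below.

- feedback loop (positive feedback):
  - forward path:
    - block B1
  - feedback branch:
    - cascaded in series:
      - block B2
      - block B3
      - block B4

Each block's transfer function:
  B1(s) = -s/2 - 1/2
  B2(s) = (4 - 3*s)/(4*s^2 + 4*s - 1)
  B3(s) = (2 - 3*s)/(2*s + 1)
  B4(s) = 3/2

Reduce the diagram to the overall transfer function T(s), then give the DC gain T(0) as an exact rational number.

(1) cascade B2, B3, B4 gives (27*s^2 - 54*s + 24)/(16*s^3 + 24*s^2 + 4*s - 2)
(2) collapse the loop (B1 forward, (B2*B3*B4) return) gives (-16*s^4 - 40*s^3 - 28*s^2 - 2*s + 2)/(59*s^3 + 21*s^2 - 22*s + 20)
That last expression is T(s); at s = 0 only the constant terms survive, so T(0) = 2/20 = 1/10.

Answer: 1/10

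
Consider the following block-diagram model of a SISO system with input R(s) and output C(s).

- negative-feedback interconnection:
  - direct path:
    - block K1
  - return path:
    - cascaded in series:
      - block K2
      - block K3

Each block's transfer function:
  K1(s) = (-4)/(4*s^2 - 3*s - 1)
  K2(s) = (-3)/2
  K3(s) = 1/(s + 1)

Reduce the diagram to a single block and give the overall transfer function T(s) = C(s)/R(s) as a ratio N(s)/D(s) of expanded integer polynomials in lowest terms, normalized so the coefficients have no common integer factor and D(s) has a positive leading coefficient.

Step 1. reduce the series chain K2, K3 gives (-3)/(2*s + 2)
Step 2. feedback reduction of K1, (K2*K3), which is the overall transfer function T(s) = C(s)/R(s) in lowest terms

Therefore the answer is (-4*s - 4)/(4*s^3 + s^2 - 4*s + 5).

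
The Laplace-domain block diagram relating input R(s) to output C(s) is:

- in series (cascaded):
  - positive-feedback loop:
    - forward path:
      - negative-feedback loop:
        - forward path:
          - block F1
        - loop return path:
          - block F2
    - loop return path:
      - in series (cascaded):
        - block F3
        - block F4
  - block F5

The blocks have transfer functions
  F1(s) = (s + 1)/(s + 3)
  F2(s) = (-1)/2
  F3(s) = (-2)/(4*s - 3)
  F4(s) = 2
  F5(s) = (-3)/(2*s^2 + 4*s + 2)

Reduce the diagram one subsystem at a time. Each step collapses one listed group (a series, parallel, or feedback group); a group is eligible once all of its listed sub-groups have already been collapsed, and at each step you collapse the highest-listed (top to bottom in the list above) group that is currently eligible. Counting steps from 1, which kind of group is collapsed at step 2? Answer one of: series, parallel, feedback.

Step 1. apply the feedback formula to F1, F2
Step 2. series reduction of F3, F4
Step 3. collapse the loop ([F1/(1+F1*F2)] forward, (F3*F4) return)
Step 4. combine [[F1/(1+F1*F2)]/(1-[F1/(1+F1*F2)]*(F3*F4))], F5 in series
Step 2: series.

Final answer: series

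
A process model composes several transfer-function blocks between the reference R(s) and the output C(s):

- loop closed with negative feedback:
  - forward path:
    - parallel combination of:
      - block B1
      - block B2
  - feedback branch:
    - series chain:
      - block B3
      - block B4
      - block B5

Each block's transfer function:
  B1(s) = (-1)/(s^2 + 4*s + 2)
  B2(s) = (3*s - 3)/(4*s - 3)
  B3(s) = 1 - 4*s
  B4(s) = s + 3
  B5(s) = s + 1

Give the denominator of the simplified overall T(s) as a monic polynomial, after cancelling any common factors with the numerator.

First reduce the diagram to T(s).

(1) parallel reduction of B1, B2, giving (3*s^3 + 9*s^2 - 10*s - 3)/(4*s^3 + 13*s^2 - 4*s - 6)
(2) series reduction of B3, B4, B5, giving -4*s^3 - 15*s^2 - 8*s + 3
(3) reduce the feedback loop with forward (B1+B2) and return (B3*B4*B5), giving (-3*s^3 - 9*s^2 + 10*s + 3)/(12*s^6 + 81*s^5 + 119*s^4 - 103*s^3 - 165*s^2 + 10*s + 15)
The result of step 3 is T(s) in lowest terms. Its denominator has leading coefficient 12; dividing the denominator through by 12 makes it monic.

Answer: s^6 + 27*s^5/4 + 119*s^4/12 - 103*s^3/12 - 55*s^2/4 + 5*s/6 + 5/4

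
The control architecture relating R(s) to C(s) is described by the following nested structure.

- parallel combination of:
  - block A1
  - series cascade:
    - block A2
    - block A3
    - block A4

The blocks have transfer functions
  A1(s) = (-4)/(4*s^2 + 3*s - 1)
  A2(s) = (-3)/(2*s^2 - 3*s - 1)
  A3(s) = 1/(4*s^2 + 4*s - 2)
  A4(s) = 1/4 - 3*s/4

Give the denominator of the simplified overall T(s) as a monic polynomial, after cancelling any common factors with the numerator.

Answer: s^6 + s^5/4 - 25*s^4/8 - 3*s^3/2 + 17*s^2/16 + s/8 - 1/16

Working:
Step 1. combine A2, A3, A4 in series; result (9*s - 3)/(32*s^4 - 16*s^3 - 80*s^2 + 8*s + 8)
Step 2. reduce the parallel group A1, (A2*A3*A4); result (-128*s^4 + 100*s^3 + 335*s^2 - 50*s - 29)/(128*s^6 + 32*s^5 - 400*s^4 - 192*s^3 + 136*s^2 + 16*s - 8)
T(s) is the step-2 result (common factors already cancelled). Leading coefficient of the denominator: 128. Divide through by 128 for the monic polynomial.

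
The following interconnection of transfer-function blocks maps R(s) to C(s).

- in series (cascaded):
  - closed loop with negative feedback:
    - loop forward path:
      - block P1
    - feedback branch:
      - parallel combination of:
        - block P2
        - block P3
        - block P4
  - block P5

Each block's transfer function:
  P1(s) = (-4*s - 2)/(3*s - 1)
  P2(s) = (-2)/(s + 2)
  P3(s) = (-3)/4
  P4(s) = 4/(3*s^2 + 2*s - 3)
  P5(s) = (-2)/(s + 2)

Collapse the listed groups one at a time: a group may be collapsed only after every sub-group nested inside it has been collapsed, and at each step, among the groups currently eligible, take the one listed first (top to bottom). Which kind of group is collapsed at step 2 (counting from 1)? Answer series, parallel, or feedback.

Reducing step by step:

(1) reduce the parallel group P2, P3, P4
(2) collapse the loop (P1 forward, (P2+P3+P4) return)
(3) reduce the series chain [P1/(1+P1*(P2+P3+P4))], P5
So the answer for step 2 is feedback.

Answer: feedback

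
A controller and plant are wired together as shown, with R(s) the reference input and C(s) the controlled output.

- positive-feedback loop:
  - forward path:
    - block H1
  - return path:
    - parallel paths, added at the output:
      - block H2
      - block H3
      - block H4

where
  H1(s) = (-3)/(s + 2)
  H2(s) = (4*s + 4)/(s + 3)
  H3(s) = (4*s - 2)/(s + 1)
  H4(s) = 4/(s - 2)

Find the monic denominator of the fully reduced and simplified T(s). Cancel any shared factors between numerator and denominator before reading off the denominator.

The answer is s^4 + 28*s^3 + 17*s^2 - 82*s + 36.

Reasoning:
Step 1: parallel reduction of H2, H3, H4 = (8*s^3 + 6*s^2 - 22*s + 16)/(s^3 + 2*s^2 - 5*s - 6)
Step 2: apply the feedback formula to H1, (H2+H3+H4) = (-3*s^3 - 6*s^2 + 15*s + 18)/(s^4 + 28*s^3 + 17*s^2 - 82*s + 36)
No further cancellation is possible in the step-2 result, so that is T(s). Its denominator is already monic.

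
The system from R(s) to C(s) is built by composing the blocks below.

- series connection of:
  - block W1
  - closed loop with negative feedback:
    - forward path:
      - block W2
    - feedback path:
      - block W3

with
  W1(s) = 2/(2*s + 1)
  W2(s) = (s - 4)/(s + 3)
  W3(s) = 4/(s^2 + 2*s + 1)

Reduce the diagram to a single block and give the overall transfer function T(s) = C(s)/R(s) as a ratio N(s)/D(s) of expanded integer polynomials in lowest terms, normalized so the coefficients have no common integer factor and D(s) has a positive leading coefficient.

Step 1. feedback reduction of W2, W3 = (s^3 - 2*s^2 - 7*s - 4)/(s^3 + 5*s^2 + 11*s - 13)
Step 2. cascade W1, [W2/(1+W2*W3)], which is the overall transfer function T(s) = C(s)/R(s) in lowest terms

Hence the answer: (2*s^3 - 4*s^2 - 14*s - 8)/(2*s^4 + 11*s^3 + 27*s^2 - 15*s - 13)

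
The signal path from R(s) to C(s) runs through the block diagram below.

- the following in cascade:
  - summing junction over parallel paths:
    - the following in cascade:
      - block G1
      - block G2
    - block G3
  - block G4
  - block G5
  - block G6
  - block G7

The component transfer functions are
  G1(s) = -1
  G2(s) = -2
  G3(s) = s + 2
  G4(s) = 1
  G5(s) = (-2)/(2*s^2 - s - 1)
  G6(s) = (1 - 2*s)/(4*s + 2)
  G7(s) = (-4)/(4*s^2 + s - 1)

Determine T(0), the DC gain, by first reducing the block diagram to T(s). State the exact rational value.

Step 1: combine G1, G2 in series: 2
Step 2: add (G1*G2), G3 (parallel): s + 4
Step 3: reduce the series chain ((G1*G2)+G3), G4, G5, G6, G7: (-8*s^2 - 28*s + 16)/(16*s^5 + 4*s^4 - 16*s^3 - 7*s^2 + 2*s + 1)
Evaluating the step-3 result (the overall T(s)) at s = 0 gives T(0) = 16/1 = 16.

Answer: 16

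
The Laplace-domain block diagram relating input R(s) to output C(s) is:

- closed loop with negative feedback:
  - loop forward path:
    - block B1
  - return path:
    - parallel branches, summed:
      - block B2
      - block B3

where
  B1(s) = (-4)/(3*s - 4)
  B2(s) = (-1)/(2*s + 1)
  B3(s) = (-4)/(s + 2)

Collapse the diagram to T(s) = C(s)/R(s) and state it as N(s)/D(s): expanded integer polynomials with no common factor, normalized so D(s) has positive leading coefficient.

Reducing step by step:

[1] reduce the parallel group B2, B3 -> (-9*s - 6)/(2*s^2 + 5*s + 2)
[2] close the feedback loop around B1, (B2+B3) - this is the overall T(s), already in the required normalized form

Answer: (-8*s^2 - 20*s - 8)/(6*s^3 + 7*s^2 + 22*s + 16)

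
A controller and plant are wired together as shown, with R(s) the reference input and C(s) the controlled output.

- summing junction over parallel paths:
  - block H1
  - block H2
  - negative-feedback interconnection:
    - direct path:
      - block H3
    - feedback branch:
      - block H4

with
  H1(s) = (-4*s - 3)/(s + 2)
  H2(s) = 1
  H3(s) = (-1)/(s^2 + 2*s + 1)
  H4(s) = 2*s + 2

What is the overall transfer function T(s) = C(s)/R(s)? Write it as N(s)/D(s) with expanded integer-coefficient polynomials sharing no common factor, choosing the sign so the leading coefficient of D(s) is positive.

First reduce the diagram to T(s).

[1] close the feedback loop around H3, H4: (-1)/(s^2 - 1)
[2] sum the parallel branches H1, H2, [H3/(1+H3*H4)] - this is the overall T(s), already in the required normalized form

Answer: (-3*s^3 - s^2 + 2*s - 1)/(s^3 + 2*s^2 - s - 2)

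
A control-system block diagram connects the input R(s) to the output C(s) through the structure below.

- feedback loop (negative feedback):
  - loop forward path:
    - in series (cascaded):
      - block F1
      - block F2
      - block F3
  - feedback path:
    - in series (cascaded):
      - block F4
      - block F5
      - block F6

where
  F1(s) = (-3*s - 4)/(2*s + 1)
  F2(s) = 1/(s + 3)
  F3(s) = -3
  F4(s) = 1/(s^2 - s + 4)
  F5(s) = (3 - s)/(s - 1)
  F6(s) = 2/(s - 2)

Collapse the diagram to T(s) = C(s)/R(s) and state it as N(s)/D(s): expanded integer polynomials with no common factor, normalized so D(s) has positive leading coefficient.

Step 1. multiply F1, F2, F3 (series): (9*s + 12)/(2*s^2 + 7*s + 3)
Step 2. cascade F4, F5, F6: (6 - 2*s)/(s^4 - 4*s^3 + 9*s^2 - 14*s + 8)
Step 3. apply the feedback formula to (F1*F2*F3), (F4*F5*F6), giving the overall T(s)

Hence the answer: (9*s^5 - 24*s^4 + 33*s^3 - 18*s^2 - 96*s + 96)/(2*s^6 - s^5 - 7*s^4 + 23*s^3 - 73*s^2 + 44*s + 96)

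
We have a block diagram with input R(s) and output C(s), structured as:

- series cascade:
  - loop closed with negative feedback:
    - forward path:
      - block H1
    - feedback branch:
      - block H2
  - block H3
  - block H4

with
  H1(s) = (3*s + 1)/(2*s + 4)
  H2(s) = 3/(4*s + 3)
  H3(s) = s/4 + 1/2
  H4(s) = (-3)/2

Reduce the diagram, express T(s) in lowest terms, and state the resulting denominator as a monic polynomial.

The answer is s^2 + 31*s/8 + 15/8.

Reasoning:
(1) apply the feedback formula to H1, H2 = (12*s^2 + 13*s + 3)/(8*s^2 + 31*s + 15)
(2) reduce the series chain [H1/(1+H1*H2)], H3, H4 = (-36*s^3 - 111*s^2 - 87*s - 18)/(64*s^2 + 248*s + 120)
The result of step 2 is T(s) in lowest terms. Its denominator has leading coefficient 64; dividing the denominator through by 64 makes it monic.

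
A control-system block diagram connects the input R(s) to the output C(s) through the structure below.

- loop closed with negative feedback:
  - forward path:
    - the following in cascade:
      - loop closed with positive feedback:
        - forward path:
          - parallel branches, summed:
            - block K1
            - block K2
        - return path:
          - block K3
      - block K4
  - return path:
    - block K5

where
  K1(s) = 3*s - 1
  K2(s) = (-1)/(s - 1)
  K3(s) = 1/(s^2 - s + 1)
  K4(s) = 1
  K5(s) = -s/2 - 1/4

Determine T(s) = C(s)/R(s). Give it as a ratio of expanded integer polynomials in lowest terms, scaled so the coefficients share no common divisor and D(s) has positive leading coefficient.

Step 1: parallel reduction of K1, K2; result (3*s^2 - 4*s)/(s - 1)
Step 2: apply the feedback formula to (K1+K2), K3; result (3*s^4 - 7*s^3 + 7*s^2 - 4*s)/(s^3 - 5*s^2 + 6*s - 1)
Step 3: series reduction of [(K1+K2)/(1-(K1+K2)*K3)], K4; result (3*s^4 - 7*s^3 + 7*s^2 - 4*s)/(s^3 - 5*s^2 + 6*s - 1)
Step 4: feedback reduction of ([(K1+K2)/(1-(K1+K2)*K3)]*K4), K5, giving the overall T(s)

Final answer: (-12*s^4 + 28*s^3 - 28*s^2 + 16*s)/(6*s^5 - 11*s^4 + 3*s^3 + 19*s^2 - 28*s + 4)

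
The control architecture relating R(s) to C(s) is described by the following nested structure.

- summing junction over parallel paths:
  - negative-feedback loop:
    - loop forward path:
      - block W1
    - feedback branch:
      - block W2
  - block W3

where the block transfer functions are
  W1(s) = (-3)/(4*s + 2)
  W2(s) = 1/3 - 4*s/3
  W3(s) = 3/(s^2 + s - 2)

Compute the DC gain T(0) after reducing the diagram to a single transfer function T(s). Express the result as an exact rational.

Answer: -9/2

Working:
Step 1. apply the feedback formula to W1, W2: (-3)/(8*s + 1)
Step 2. sum the parallel branches [W1/(1+W1*W2)], W3: (-3*s^2 + 21*s + 9)/(8*s^3 + 9*s^2 - 15*s - 2)
The step-2 result is T(s). Setting s = 0: T(0) = 9/(-2) = -9/2.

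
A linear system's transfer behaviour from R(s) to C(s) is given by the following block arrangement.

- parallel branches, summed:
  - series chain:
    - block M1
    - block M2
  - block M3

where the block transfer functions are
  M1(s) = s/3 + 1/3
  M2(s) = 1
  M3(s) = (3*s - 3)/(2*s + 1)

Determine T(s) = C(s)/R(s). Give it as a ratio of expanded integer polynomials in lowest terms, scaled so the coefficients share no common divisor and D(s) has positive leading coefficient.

Step 1 - combine M1, M2 in series, giving s/3 + 1/3
Step 2 - sum the parallel branches (M1*M2), M3; the result is T(s) itself (integer coefficients, no common factor, positive leading denominator coefficient)

Therefore the answer is (2*s^2 + 12*s - 8)/(6*s + 3).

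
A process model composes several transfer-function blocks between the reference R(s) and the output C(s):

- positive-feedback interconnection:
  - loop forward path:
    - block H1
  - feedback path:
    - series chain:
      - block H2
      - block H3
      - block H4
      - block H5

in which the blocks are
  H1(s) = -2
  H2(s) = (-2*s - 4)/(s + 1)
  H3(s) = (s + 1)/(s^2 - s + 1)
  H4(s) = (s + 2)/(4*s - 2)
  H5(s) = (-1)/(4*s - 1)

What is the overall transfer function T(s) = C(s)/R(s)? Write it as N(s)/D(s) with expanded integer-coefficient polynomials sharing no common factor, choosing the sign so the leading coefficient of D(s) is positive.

(1) reduce the series chain H2, H3, H4, H5: (s^2 + 4*s + 4)/(8*s^4 - 14*s^3 + 15*s^2 - 7*s + 1)
(2) collapse the loop (H1 forward, (H2*H3*H4*H5) return), giving the overall T(s)

Answer: (-16*s^4 + 28*s^3 - 30*s^2 + 14*s - 2)/(8*s^4 - 14*s^3 + 17*s^2 + s + 9)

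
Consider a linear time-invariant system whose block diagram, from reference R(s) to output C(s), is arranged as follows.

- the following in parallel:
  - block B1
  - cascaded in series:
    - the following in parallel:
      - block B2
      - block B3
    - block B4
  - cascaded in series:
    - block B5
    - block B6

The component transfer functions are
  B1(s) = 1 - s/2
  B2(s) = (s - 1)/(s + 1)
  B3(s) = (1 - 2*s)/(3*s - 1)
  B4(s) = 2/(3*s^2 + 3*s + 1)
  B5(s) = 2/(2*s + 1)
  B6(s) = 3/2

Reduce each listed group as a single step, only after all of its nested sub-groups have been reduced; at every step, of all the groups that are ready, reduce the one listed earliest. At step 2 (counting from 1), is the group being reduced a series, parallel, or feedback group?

Step 1: combine B2, B3 in parallel
Step 2: series reduction of (B2+B3), B4
Step 3: combine B5, B6 in series
Step 4: parallel reduction of B1, ((B2+B3)*B4), (B5*B6)
Step 2 collapses a series group.

Therefore the answer is series.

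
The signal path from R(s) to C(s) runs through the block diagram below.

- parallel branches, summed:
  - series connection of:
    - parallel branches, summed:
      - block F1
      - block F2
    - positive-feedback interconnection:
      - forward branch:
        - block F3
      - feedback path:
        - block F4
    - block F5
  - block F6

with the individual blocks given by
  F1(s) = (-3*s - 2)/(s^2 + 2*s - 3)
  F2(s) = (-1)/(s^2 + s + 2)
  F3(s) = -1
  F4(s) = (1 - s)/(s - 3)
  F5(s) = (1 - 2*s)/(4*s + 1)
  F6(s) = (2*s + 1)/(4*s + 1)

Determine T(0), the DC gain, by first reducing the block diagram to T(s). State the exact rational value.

Step 1: parallel reduction of F1, F2 -> (-3*s^3 - 6*s^2 - 10*s - 1)/(s^4 + 3*s^3 + s^2 + s - 6)
Step 2: collapse the loop (F3 forward, F4 return) -> s/2 - 3/2
Step 3: combine (F1+F2), [F3/(1-F3*F4)], F5 in series -> (6*s^5 - 9*s^4 - 13*s^3 - 50*s^2 + 23*s + 3)/(8*s^5 + 26*s^4 + 14*s^3 + 10*s^2 - 46*s - 12)
Step 4: combine ((F1+F2)*[F3/(1-F3*F4)]*F5), F6 in parallel -> (10*s^5 + 5*s^4 - 3*s^3 - 44*s^2 + s - 9)/(8*s^5 + 26*s^4 + 14*s^3 + 10*s^2 - 46*s - 12)
DC gain: substitute s = 0 into T(s) from step 4: T(0) = -9/(-12) = 3/4.

Therefore the answer is 3/4.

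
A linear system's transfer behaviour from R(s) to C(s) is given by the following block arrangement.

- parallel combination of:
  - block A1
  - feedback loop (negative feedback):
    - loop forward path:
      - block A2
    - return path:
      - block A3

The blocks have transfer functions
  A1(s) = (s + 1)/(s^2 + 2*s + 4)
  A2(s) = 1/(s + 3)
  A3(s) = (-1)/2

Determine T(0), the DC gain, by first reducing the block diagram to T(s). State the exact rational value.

First reduce the diagram to T(s).

Step 1: close the feedback loop around A2, A3 = 2/(2*s + 5)
Step 2: combine A1, [A2/(1+A2*A3)] in parallel = (4*s^2 + 11*s + 13)/(2*s^3 + 9*s^2 + 18*s + 20)
Evaluating the step-2 result (the overall T(s)) at s = 0 gives T(0) = 13/20.

Answer: 13/20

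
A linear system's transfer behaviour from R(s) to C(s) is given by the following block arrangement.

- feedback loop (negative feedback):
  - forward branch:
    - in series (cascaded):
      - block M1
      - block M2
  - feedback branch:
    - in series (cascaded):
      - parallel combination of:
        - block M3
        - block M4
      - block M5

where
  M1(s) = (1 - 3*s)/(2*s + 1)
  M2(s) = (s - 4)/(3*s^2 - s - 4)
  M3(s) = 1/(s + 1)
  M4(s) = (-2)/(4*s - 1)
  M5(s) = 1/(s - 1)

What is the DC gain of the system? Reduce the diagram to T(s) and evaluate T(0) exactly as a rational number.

Answer: -1/2

Working:
[1] series reduction of M1, M2 gives (-3*s^2 + 13*s - 4)/(6*s^3 + s^2 - 9*s - 4)
[2] parallel reduction of M3, M4 gives (2*s - 3)/(4*s^2 + 3*s - 1)
[3] combine (M3+M4), M5 in series gives (2*s - 3)/(4*s^3 - s^2 - 4*s + 1)
[4] close the feedback loop around (M1*M2), ((M3+M4)*M5) gives (-12*s^5 + 55*s^4 - 17*s^3 - 51*s^2 + 29*s - 4)/(24*s^6 - 2*s^5 - 61*s^4 - 11*s^3 + 76*s^2 - 40*s + 8)
DC gain: substitute s = 0 into T(s) from step 4: T(0) = -4/8 = -1/2.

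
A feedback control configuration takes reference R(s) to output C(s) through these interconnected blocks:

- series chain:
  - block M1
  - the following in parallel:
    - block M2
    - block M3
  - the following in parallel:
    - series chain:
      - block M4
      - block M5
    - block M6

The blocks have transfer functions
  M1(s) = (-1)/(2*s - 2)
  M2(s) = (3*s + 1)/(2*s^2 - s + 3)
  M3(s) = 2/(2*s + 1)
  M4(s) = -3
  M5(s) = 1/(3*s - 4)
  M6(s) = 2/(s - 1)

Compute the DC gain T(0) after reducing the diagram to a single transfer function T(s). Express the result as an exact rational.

The answer is -35/24.

Reasoning:
Step 1 - add M2, M3 (parallel), giving (10*s^2 + 3*s + 7)/(4*s^3 + 5*s + 3)
Step 2 - series reduction of M4, M5, giving (-3)/(3*s - 4)
Step 3 - parallel reduction of (M4*M5), M6, giving (3*s - 5)/(3*s^2 - 7*s + 4)
Step 4 - combine M1, (M2+M3), ((M4*M5)+M6) in series, giving (-30*s^3 + 41*s^2 - 6*s + 35)/(24*s^6 - 80*s^5 + 118*s^4 - 114*s^3 + 50*s^2 + 26*s - 24)
That last expression is T(s); at s = 0 only the constant terms survive, so T(0) = 35/(-24) = -35/24.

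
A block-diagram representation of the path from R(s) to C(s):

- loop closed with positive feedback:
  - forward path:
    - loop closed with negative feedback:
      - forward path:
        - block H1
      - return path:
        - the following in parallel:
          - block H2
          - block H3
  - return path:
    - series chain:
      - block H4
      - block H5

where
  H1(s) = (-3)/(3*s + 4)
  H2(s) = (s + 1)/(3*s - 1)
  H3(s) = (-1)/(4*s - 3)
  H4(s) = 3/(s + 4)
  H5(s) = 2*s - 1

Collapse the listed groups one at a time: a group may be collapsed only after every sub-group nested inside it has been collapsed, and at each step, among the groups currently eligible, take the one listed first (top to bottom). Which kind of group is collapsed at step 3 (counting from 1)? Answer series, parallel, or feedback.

Answer: series

Working:
(1) parallel reduction of H2, H3
(2) reduce the feedback loop with forward H1 and return (H2+H3)
(3) multiply H4, H5 (series)
(4) close the feedback loop around [H1/(1+H1*(H2+H3))], (H4*H5)
Step 3: series.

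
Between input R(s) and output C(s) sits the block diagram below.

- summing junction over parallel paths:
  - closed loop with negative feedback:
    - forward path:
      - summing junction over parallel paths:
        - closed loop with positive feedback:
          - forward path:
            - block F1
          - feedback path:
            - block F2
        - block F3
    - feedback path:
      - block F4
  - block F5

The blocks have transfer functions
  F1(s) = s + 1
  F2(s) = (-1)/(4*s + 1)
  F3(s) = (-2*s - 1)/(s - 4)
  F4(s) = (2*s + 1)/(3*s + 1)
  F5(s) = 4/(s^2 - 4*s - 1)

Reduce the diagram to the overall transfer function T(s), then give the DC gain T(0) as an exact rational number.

[1] close the feedback loop around F1, F2, giving (4*s^2 + 5*s + 1)/(5*s + 2)
[2] parallel reduction of [F1/(1-F1*F2)], F3, giving (4*s^3 - 21*s^2 - 28*s - 6)/(5*s^2 - 18*s - 8)
[3] close the feedback loop around ([F1/(1-F1*F2)]+F3), F4, giving (12*s^4 - 59*s^3 - 105*s^2 - 46*s - 6)/(8*s^4 - 23*s^3 - 126*s^2 - 82*s - 14)
[4] reduce the parallel group [([F1/(1-F1*F2)]+F3)/(1+([F1/(1-F1*F2)]+F3)*F4)], F5, giving (12*s^6 - 107*s^5 + 151*s^4 + 341*s^3 - 221*s^2 - 258*s - 50)/(8*s^6 - 55*s^5 - 42*s^4 + 445*s^3 + 440*s^2 + 138*s + 14)
Evaluating the step-4 result (the overall T(s)) at s = 0 gives T(0) = -50/14 = -25/7.

Hence the answer: -25/7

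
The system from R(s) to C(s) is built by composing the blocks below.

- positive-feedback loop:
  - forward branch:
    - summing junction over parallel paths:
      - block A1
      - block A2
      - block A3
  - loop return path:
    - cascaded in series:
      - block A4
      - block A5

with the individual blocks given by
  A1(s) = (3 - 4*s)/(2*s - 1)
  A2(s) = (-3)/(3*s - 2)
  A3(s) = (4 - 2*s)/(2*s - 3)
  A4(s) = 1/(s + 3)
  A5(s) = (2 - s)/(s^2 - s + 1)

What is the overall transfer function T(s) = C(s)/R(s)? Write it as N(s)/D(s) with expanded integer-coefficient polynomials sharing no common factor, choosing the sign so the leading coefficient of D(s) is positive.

Reducing step by step:

1. sum the parallel branches A1, A2, A3 gives (-36*s^3 + 96*s^2 - 71*s + 17)/(12*s^3 - 32*s^2 + 25*s - 6)
2. series reduction of A4, A5 gives (2 - s)/(s^3 + 2*s^2 - 2*s + 3)
3. reduce the feedback loop with forward (A1+A2+A3) and return (A4*A5); the result is T(s) itself (integer coefficients, no common factor, positive leading denominator coefficient)

Answer: (-36*s^6 + 24*s^5 + 193*s^4 - 425*s^3 + 464*s^2 - 247*s + 51)/(12*s^6 - 8*s^5 - 99*s^4 + 312*s^3 - 421*s^2 + 246*s - 52)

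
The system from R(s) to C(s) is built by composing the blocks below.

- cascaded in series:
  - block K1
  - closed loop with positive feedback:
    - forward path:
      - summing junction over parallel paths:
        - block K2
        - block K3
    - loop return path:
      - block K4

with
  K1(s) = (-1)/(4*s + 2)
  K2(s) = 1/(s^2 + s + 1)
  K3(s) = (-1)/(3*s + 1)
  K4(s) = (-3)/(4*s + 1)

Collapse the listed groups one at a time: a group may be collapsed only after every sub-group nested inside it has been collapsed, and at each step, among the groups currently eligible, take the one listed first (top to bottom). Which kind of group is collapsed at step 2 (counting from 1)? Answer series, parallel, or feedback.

The answer is feedback.

Reasoning:
Step 1. sum the parallel branches K2, K3
Step 2. apply the feedback formula to (K2+K3), K4
Step 3. combine K1, [(K2+K3)/(1-(K2+K3)*K4)] in series
The group at step 2 is a feedback group.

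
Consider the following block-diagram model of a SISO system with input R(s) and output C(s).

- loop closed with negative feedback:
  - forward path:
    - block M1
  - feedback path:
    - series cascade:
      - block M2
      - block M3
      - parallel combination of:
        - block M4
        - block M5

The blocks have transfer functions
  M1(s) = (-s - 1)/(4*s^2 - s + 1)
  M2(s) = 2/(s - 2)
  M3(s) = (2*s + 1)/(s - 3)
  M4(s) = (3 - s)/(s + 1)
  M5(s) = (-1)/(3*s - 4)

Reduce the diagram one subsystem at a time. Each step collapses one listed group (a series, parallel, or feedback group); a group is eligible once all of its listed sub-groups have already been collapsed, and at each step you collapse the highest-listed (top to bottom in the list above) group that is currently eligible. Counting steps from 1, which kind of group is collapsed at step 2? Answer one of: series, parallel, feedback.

(1) combine M4, M5 in parallel
(2) multiply M2, M3, (M4+M5) (series)
(3) collapse the loop (M1 forward, (M2*M3*(M4+M5)) return)
The group at step 2 is a series group.

Final answer: series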